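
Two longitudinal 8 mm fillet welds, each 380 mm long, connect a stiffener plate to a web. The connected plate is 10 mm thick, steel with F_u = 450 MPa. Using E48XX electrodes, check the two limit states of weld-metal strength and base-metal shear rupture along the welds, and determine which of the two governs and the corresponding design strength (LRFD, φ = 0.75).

E48XX → F_EXX = 480 MPa.
t_e = 0.707 × 8 = 5.656 mm; L = 760 mm.
Weld metal: φR_n = 0.75 × 0.6 × 480 × 5.656 × 760 × 10⁻³ = 928.5 kN.
Base metal (shear rupture): φR_n = 0.75 × 0.6 × 450 × 10 × 760 × 10⁻³ = 1539 kN.
Governing: weld metal.

φR_n ≈ 928 kN (weld metal governs)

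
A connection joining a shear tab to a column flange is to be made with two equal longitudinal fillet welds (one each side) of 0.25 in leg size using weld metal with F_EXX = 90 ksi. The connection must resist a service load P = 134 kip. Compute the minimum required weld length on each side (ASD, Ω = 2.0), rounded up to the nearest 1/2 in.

Throat t_e = 0.707 × 0.25 = 0.1767 in.
r_n/Ω = (0.6 × 90 × 0.1767) / 2.0 = 4.772 kip/in.
L_req = P / (r_n/Ω) = 134 / 4.772 = 28.08 in total.
Per side: 28.08 / 2 = 14.04 in.
Round up → use L = 14.5 in on each side.

L = 14.5 in on each side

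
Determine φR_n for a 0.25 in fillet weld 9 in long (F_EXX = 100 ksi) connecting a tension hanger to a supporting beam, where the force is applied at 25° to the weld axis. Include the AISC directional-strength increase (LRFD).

φR_n ≈ 81.4 kip

t_e = 0.707 × 0.25 = 0.1767 in; A_we = 0.1767 × 9 = 1.591 in².
Directional factor: 1.0 + 0.5 sin^1.5(25°) = 1.137.
F_nw = 0.6 × 100 × 1.137 = 68.24 ksi.
φR_n = 0.75 × 68.24 × 1.591 = 81.42 kip.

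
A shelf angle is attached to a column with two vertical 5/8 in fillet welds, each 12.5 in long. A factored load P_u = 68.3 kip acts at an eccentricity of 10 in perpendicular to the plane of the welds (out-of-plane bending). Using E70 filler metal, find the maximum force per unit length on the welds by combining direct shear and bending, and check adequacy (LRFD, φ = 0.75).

E70XX → F_EXX = 70 ksi.
L_w = 2 × 12.5 = 25 in; section modulus (unit throat) S = 2 × L²/6 = 52.08 in².
Direct shear f_v = P/L_w = 68.3/25 = 2.732 kip/in.
Moment M = P × e = 68.3 × 10 = 683 kip·in; bending f_b = M/S = 13.11 kip/in.
f_max = √(f_v² + f_b²) = √(2.732² + 13.11²) = 13.4 kip/in.
φr_n = 0.75 × 0.6 × 70 × (0.707 × 0.625) = 13.92 kip/in → adequate.

f_max ≈ 13.4 kip/in; adequate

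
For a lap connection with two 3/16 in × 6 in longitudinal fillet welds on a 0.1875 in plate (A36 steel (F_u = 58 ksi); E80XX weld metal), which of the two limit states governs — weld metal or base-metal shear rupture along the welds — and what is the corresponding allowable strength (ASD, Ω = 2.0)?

R_n/Ω ≈ 38.2 kip (weld metal governs)

E80XX → F_EXX = 80 ksi.
t_e = 0.707 × 0.1875 = 0.1326 in; L = 12 in.
Weld metal: R_n/Ω = (1/2.0) × 0.6 × 80 × 0.1326 × 12 = 38.18 kip.
Base metal (shear rupture): R_n/Ω = (1/2.0) × 0.6 × 58 × 0.1875 × 12 = 39.15 kip.
Governing: weld metal.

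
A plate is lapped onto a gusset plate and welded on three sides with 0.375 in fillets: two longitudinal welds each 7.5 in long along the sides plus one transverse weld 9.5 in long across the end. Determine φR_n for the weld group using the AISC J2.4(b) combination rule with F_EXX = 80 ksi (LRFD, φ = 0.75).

t_e = 0.707 × 0.375 = 0.2651 in.
R_nwl = 0.6 × 80 × 0.2651 × 15 = 190.9 kips (longitudinal, 2 welds).
R_nwt = 0.6 × 80 × 0.2651 × 9.5 = 120.9 kips (transverse, base value).
(i) R_nwl + R_nwt = 311.8 kips; (ii) 0.85 R_nwl + 1.5 R_nwt = 343.6 kips.
R_n = max = 343.6 kips [governs: (ii)]; φR_n = 257.7 kips.

φR_n ≈ 258 kips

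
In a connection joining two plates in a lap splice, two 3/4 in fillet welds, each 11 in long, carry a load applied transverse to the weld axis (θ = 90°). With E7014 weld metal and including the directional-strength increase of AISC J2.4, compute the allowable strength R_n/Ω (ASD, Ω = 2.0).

E70XX → F_EXX = 70 ksi.
t_e = 0.707 × 0.75 = 0.5302 in; A_we = 0.5302 × 22 = 11.67 in².
Directional factor: 1.0 + 0.5 sin^1.5(90°) = 1.5.
F_nw = 0.6 × 70 × 1.5 = 63 ksi.
R_n/Ω = (63 × 11.67) / 2.0 = 367.5 kip.

R_n/Ω ≈ 367 kip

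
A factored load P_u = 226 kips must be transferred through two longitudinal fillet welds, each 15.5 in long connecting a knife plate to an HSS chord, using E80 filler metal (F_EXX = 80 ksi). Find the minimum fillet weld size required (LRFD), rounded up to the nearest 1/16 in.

Total weld length L = 31 in.
Required throat t_e = P_u / (φ × 0.6 F_EXX × L) = 226 / (0.75 × 0.6 × 80 × 31) = 0.2025 in.
Required leg w = t_e / 0.707 = 0.2864 in → use 5/16 in.

w = 5/16 in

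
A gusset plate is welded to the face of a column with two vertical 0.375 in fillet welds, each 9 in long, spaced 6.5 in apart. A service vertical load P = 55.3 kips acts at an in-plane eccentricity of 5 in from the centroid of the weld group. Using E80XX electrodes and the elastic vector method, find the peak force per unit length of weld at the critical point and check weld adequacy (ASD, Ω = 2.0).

f_max ≈ 7.17 kip/in; NOT adequate

E80XX → F_EXX = 80 ksi.
Total weld length L_w = 18 in. Treat welds as unit-width lines.
Polar moment about centroid: J = 2[d³/12 + d(b/2)²] = 2[9³/12 + 9×3.25²] = 311.6 in³.
Direct shear f_v = P/L_w = 55.3 / 18 = 3.072 kip/in (vertical).
Torsion M = P·e = 55.3 × 5 = 276.5 kip·in.
Critical point at (x, y) = (3.25, 4.5) from centroid. f_tx = M·y/J = 3.993 kip/in; f_ty = M·x/J = 2.884 kip/in.
Resultant f_max = √[f_tx² + (f_v + f_ty)²] = √[3.993² + (3.072 + 2.884)²] = 7.17 kip/in.
Capacity per unit length: r_n/Ω = (1/2.0) × 0.6 × 80 × (0.707 × 0.375) = 6.363 kip/in.
7.17 > 6.363 → NOT adequate.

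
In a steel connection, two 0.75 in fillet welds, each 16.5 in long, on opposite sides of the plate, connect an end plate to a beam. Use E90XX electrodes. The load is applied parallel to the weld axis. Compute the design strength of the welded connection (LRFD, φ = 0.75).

E90XX → F_EXX = 90 ksi.
Effective throat t_e = 0.707 × 0.75 = 0.5302 in.
Total length L = 33 in; A_we = 0.5302 × 33 = 17.5 in².
F_nw = 0.6 F_EXX = 0.6 × 90 = 54 ksi.
φR_n = 0.75 × 54 × 17.5 = 708.7 kip.

φR_n ≈ 709 kip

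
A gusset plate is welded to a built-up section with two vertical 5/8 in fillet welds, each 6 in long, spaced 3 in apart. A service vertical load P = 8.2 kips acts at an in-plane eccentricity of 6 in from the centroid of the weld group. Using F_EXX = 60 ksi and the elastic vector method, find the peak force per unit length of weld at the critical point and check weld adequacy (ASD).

f_max ≈ 2.99 kip/in; adequate

Total weld length L_w = 12 in. Treat welds as unit-width lines.
Polar moment about centroid: J = 2[d³/12 + d(b/2)²] = 2[6³/12 + 6×1.5²] = 63 in³.
Direct shear f_v = P/L_w = 8.2 / 12 = 0.6833 kip/in (vertical).
Torsion M = P·e = 8.2 × 6 = 49.2 kip·in.
Critical point at (x, y) = (1.5, 3) from centroid. f_tx = M·y/J = 2.343 kip/in; f_ty = M·x/J = 1.171 kip/in.
Resultant f_max = √[f_tx² + (f_v + f_ty)²] = √[2.343² + (0.6833 + 1.171)²] = 2.988 kip/in.
Capacity per unit length: r_n/Ω = (1/2.0) × 0.6 × 60 × (0.707 × 0.625) = 7.954 kip/in.
2.988 ≤ 7.954 → adequate.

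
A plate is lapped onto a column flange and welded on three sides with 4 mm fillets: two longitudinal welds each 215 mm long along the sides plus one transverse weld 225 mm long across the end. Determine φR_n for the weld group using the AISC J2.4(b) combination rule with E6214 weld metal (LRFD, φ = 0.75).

φR_n ≈ 555 kN

E62XX → F_EXX = 620 MPa.
t_e = 0.707 × 4 = 2.828 mm.
R_nwl = 0.6 × 620 × 2.828 × 430 × 10⁻³ = 452.4 kN (longitudinal, 2 welds).
R_nwt = 0.6 × 620 × 2.828 × 225 × 10⁻³ = 236.7 kN (transverse, base value).
(i) R_nwl + R_nwt = 689.1 kN; (ii) 0.85 R_nwl + 1.5 R_nwt = 739.6 kN.
R_n = max = 739.6 kN [governs: (ii)]; φR_n = 554.7 kN.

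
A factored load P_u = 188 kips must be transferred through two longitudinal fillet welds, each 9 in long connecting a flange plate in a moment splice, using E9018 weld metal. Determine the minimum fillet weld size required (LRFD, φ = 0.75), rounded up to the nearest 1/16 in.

E90XX → F_EXX = 90 ksi.
Total weld length L = 18 in.
Required throat t_e = P_u / (φ × 0.6 F_EXX × L) = 188 / (0.75 × 0.6 × 90 × 18) = 0.2579 in.
Required leg w = t_e / 0.707 = 0.3648 in → use 3/8 in.

w = 3/8 in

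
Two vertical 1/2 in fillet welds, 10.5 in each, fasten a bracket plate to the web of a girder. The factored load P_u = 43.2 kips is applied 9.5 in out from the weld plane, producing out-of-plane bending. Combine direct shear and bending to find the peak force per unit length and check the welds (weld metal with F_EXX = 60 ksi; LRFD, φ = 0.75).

L_w = 2 × 10.5 = 21 in; section modulus (unit throat) S = 2 × L²/6 = 36.75 in².
Direct shear f_v = P/L_w = 43.2/21 = 2.057 kip/in.
Moment M = P × e = 43.2 × 9.5 = 410.4 kip·in; bending f_b = M/S = 11.17 kip/in.
f_max = √(f_v² + f_b²) = √(2.057² + 11.17²) = 11.36 kip/in.
φr_n = 0.75 × 0.6 × 60 × (0.707 × 0.5) = 9.544 kip/in → NOT adequate.

f_max ≈ 11.4 kip/in; NOT adequate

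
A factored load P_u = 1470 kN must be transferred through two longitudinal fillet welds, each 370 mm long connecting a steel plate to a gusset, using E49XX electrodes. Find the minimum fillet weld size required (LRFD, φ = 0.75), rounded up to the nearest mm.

E49XX → F_EXX = 490 MPa.
Total weld length L = 740 mm.
Required throat t_e = P_u / (φ × 0.6 F_EXX × L) = 1470 / (0.75 × 0.6 × 490 × 740 × 10⁻³) = 9.009 mm.
Required leg w = t_e / 0.707 = 12.74 mm → use 13 mm.

w = 13 mm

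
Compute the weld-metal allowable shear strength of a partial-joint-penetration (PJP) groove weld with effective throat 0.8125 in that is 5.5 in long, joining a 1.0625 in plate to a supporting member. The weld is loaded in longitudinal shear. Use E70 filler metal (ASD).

R_n/Ω ≈ 93.8 kips

E70XX → F_EXX = 70 ksi.
Effective throat (given) t_e = 0.8125 in.
A_we = 0.8125 × 5.5 = 4.469 in².
F_nw = 0.6 F_EXX = 42 ksi.
R_n/Ω = (42 × 4.469) / 2.0 = 93.84 kips.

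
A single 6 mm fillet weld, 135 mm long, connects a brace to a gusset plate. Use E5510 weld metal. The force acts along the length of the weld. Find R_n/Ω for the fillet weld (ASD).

E55XX → F_EXX = 550 MPa.
Effective throat t_e = 0.707 × 6 = 4.242 mm.
Total length L = 135 mm; A_we = 4.242 × 135 = 572.7 mm².
F_nw = 0.6 F_EXX = 0.6 × 550 = 330 MPa.
R_n = 330 × 572.7 × 10⁻³ = 189 kN; R_n/Ω = 189/2.0 = 94.49 kN.

R_n/Ω ≈ 94.5 kN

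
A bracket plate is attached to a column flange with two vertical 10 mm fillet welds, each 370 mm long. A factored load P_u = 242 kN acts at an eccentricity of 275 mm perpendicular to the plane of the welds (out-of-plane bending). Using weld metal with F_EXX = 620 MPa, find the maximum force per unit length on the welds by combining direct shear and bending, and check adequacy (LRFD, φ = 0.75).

f_max ≈ 1490 N/mm; adequate

L_w = 2 × 370 = 740 mm; section modulus (unit throat) S = 2 × L²/6 = 45630 mm².
Direct shear f_v = P/L_w = 242×10³/740 = 327 N/mm.
Moment M = P × e = 242×10³ × 275 = 66550000 N·mm; bending f_b = M/S = 1458 N/mm.
f_max = √(f_v² + f_b²) = √(327² + 1458²) = 1495 N/mm.
φr_n = 0.75 × 0.6 × 620 × (0.707 × 10) = 1973 N/mm → adequate.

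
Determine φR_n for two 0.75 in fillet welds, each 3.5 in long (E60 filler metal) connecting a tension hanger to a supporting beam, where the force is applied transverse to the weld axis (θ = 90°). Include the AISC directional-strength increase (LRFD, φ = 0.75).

φR_n ≈ 150 kip

E60XX → F_EXX = 60 ksi.
t_e = 0.707 × 0.75 = 0.5302 in; A_we = 0.5302 × 7 = 3.712 in².
Directional factor: 1.0 + 0.5 sin^1.5(90°) = 1.5.
F_nw = 0.6 × 60 × 1.5 = 54 ksi.
φR_n = 0.75 × 54 × 3.712 = 150.3 kip.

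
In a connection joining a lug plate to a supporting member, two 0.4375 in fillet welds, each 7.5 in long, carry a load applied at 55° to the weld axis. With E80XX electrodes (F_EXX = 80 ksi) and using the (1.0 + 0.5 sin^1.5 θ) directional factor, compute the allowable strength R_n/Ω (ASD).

R_n/Ω ≈ 153 kips

t_e = 0.707 × 0.4375 = 0.3093 in; A_we = 0.3093 × 15 = 4.64 in².
Directional factor: 1.0 + 0.5 sin^1.5(55°) = 1.371.
F_nw = 0.6 × 80 × 1.371 = 65.79 ksi.
R_n/Ω = (65.79 × 4.64) / 2.0 = 152.6 kips.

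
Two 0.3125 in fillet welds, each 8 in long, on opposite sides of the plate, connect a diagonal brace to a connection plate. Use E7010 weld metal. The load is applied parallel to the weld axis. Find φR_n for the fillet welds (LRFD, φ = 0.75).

φR_n ≈ 111 kips

E70XX → F_EXX = 70 ksi.
Effective throat t_e = 0.707 × 0.3125 = 0.2209 in.
Total length L = 16 in; A_we = 0.2209 × 16 = 3.535 in².
F_nw = 0.6 F_EXX = 0.6 × 70 = 42 ksi.
φR_n = 0.75 × 42 × 3.535 = 111.4 kips.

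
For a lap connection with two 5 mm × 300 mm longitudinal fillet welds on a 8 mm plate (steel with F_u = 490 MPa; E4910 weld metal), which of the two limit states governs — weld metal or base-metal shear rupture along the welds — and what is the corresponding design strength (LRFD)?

φR_n ≈ 468 kN (weld metal governs)

E49XX → F_EXX = 490 MPa.
t_e = 0.707 × 5 = 3.535 mm; L = 600 mm.
Weld metal: φR_n = 0.75 × 0.6 × 490 × 3.535 × 600 × 10⁻³ = 467.7 kN.
Base metal (shear rupture): φR_n = 0.75 × 0.6 × 490 × 8 × 600 × 10⁻³ = 1058 kN.
Governing: weld metal.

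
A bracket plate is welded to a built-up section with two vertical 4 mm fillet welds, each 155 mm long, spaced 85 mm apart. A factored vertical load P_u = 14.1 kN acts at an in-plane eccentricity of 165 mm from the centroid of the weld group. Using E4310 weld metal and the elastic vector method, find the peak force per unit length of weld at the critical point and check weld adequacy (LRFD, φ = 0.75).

E43XX → F_EXX = 430 MPa.
Total weld length L_w = 310 mm. Treat welds as unit-width lines.
Polar moment about centroid: J = 2[d³/12 + d(b/2)²] = 2[155³/12 + 155×42.5²] = 1181000 mm³.
Direct shear f_v = P/L_w = 14.1×10³ / 310 = 45.48 N/mm (vertical).
Torsion M = P·e = 14.1×10³ × 165 = 2326500 N·mm.
Critical point at (x, y) = (42.5, 77.5) from centroid. f_tx = M·y/J = 152.7 N/mm; f_ty = M·x/J = 83.75 N/mm.
Resultant f_max = √[f_tx² + (f_v + f_ty)²] = √[152.7² + (45.48 + 83.75)²] = 200.1 N/mm.
Capacity per unit length: φr_n = 0.75 × 0.6 × 430 × (0.707 × 4) = 547.2 N/mm.
200.1 ≤ 547.2 → adequate.

f_max ≈ 200 N/mm; adequate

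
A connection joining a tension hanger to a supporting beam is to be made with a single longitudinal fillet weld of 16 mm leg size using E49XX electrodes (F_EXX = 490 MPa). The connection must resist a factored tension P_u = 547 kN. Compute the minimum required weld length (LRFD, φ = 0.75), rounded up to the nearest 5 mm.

Throat t_e = 0.707 × 16 = 11.31 mm.
φr_n = 0.75 × 0.6 × 490 × 11.31 × 10⁻³ = 2.494 kN/mm.
L_req = P_u / φr_n = 547 / 2.494 = 219.3 mm total.
Round up → use L = 220 mm.

L = 220 mm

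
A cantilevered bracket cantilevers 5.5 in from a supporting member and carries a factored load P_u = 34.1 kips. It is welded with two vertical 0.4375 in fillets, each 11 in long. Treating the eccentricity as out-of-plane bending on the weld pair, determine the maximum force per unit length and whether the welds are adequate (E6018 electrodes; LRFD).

f_max ≈ 4.9 kip/in; adequate

E60XX → F_EXX = 60 ksi.
L_w = 2 × 11 = 22 in; section modulus (unit throat) S = 2 × L²/6 = 40.33 in².
Direct shear f_v = P/L_w = 34.1/22 = 1.55 kip/in.
Moment M = P × e = 34.1 × 5.5 = 187.55 kip·in; bending f_b = M/S = 4.65 kip/in.
f_max = √(f_v² + f_b²) = √(1.55² + 4.65²) = 4.902 kip/in.
φr_n = 0.75 × 0.6 × 60 × (0.707 × 0.4375) = 8.351 kip/in → adequate.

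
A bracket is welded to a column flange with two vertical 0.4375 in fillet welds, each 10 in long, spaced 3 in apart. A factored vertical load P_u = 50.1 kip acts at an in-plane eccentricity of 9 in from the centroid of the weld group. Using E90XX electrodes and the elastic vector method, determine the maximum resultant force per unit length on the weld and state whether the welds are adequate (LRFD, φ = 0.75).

f_max ≈ 12.1 kip/in; adequate

E90XX → F_EXX = 90 ksi.
Total weld length L_w = 20 in. Treat welds as unit-width lines.
Polar moment about centroid: J = 2[d³/12 + d(b/2)²] = 2[10³/12 + 10×1.5²] = 211.7 in³.
Direct shear f_v = P/L_w = 50.1 / 20 = 2.505 kip/in (vertical).
Torsion M = P·e = 50.1 × 9 = 450.9 kip·in.
Critical point at (x, y) = (1.5, 5) from centroid. f_tx = M·y/J = 10.65 kip/in; f_ty = M·x/J = 3.195 kip/in.
Resultant f_max = √[f_tx² + (f_v + f_ty)²] = √[10.65² + (2.505 + 3.195)²] = 12.08 kip/in.
Capacity per unit length: φr_n = 0.75 × 0.6 × 90 × (0.707 × 0.4375) = 12.53 kip/in.
12.08 ≤ 12.53 → adequate.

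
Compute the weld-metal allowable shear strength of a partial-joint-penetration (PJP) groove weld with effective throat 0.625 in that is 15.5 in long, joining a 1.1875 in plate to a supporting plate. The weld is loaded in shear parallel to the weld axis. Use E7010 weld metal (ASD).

E70XX → F_EXX = 70 ksi.
Effective throat (given) t_e = 0.625 in.
A_we = 0.625 × 15.5 = 9.688 in².
F_nw = 0.6 F_EXX = 42 ksi.
R_n/Ω = (42 × 9.688) / 2.0 = 203.4 kips.

R_n/Ω ≈ 203 kips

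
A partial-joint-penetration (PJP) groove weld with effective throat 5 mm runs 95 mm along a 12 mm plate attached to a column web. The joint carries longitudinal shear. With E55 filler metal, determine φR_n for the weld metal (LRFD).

φR_n ≈ 118 kN

E55XX → F_EXX = 550 MPa.
Effective throat (given) t_e = 5 mm.
A_we = 5 × 95 = 475 mm².
F_nw = 0.6 F_EXX = 330 MPa.
φR_n = 0.75 × 330 × 475 × 10⁻³ = 117.6 kN.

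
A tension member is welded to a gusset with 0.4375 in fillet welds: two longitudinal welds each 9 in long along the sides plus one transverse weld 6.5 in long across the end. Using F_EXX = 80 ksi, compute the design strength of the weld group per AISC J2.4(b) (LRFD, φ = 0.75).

φR_n ≈ 279 kips

t_e = 0.707 × 0.4375 = 0.3093 in.
R_nwl = 0.6 × 80 × 0.3093 × 18 = 267.2 kips (longitudinal, 2 welds).
R_nwt = 0.6 × 80 × 0.3093 × 6.5 = 96.51 kips (transverse, base value).
(i) R_nwl + R_nwt = 363.8 kips; (ii) 0.85 R_nwl + 1.5 R_nwt = 371.9 kips.
R_n = max = 371.9 kips [governs: (ii)]; φR_n = 278.9 kips.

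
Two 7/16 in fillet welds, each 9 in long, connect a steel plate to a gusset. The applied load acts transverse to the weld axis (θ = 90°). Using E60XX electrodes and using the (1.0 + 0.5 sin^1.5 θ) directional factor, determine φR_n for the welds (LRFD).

φR_n ≈ 225 kip

E60XX → F_EXX = 60 ksi.
t_e = 0.707 × 0.4375 = 0.3093 in; A_we = 0.3093 × 18 = 5.568 in².
Directional factor: 1.0 + 0.5 sin^1.5(90°) = 1.5.
F_nw = 0.6 × 60 × 1.5 = 54 ksi.
φR_n = 0.75 × 54 × 5.568 = 225.5 kip.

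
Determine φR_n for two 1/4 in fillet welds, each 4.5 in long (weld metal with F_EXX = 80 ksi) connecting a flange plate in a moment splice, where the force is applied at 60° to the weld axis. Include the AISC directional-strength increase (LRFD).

t_e = 0.707 × 0.25 = 0.1767 in; A_we = 0.1767 × 9 = 1.591 in².
Directional factor: 1.0 + 0.5 sin^1.5(60°) = 1.403.
F_nw = 0.6 × 80 × 1.403 = 67.34 ksi.
φR_n = 0.75 × 67.34 × 1.591 = 80.34 kip.

φR_n ≈ 80.3 kip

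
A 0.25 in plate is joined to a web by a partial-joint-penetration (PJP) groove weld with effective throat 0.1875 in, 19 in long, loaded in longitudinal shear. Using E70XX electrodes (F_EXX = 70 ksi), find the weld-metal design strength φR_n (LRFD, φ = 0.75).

Effective throat (given) t_e = 0.1875 in.
A_we = 0.1875 × 19 = 3.562 in².
F_nw = 0.6 F_EXX = 42 ksi.
φR_n = 0.75 × 42 × 3.562 = 112.2 kips.

φR_n ≈ 112 kips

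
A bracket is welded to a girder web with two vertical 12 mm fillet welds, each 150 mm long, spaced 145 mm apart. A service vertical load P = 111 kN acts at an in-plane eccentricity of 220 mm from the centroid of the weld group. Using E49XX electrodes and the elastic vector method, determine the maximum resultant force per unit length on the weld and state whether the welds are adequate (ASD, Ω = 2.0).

E49XX → F_EXX = 490 MPa.
Total weld length L_w = 300 mm. Treat welds as unit-width lines.
Polar moment about centroid: J = 2[d³/12 + d(b/2)²] = 2[150³/12 + 150×72.5²] = 2139000 mm³.
Direct shear f_v = P/L_w = 111×10³ / 300 = 370 N/mm (vertical).
Torsion M = P·e = 111×10³ × 220 = 24420000 N·mm.
Critical point at (x, y) = (72.5, 75) from centroid. f_tx = M·y/J = 856.1 N/mm; f_ty = M·x/J = 827.6 N/mm.
Resultant f_max = √[f_tx² + (f_v + f_ty)²] = √[856.1² + (370 + 827.6)²] = 1472 N/mm.
Capacity per unit length: r_n/Ω = (1/2.0) × 0.6 × 490 × (0.707 × 12) = 1247 N/mm.
1472 > 1247 → NOT adequate.

f_max ≈ 1470 N/mm; NOT adequate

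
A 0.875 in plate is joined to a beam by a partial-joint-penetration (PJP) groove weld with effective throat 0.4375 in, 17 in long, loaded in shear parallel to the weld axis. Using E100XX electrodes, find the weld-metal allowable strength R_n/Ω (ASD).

E100XX → F_EXX = 100 ksi.
Effective throat (given) t_e = 0.4375 in.
A_we = 0.4375 × 17 = 7.438 in².
F_nw = 0.6 F_EXX = 60 ksi.
R_n/Ω = (60 × 7.438) / 2.0 = 223.1 kips.

R_n/Ω ≈ 223 kips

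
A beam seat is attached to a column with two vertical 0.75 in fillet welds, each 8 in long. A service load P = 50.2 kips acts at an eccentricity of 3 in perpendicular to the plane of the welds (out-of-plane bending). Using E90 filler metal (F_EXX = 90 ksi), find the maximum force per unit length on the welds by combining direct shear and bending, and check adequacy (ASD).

L_w = 2 × 8 = 16 in; section modulus (unit throat) S = 2 × L²/6 = 21.33 in².
Direct shear f_v = P/L_w = 50.2/16 = 3.138 kip/in.
Moment M = P × e = 50.2 × 3 = 150.6 kip·in; bending f_b = M/S = 7.059 kip/in.
f_max = √(f_v² + f_b²) = √(3.138² + 7.059²) = 7.725 kip/in.
r_n/Ω = (1/2.0) × 0.6 × 90 × (0.707 × 0.75) = 14.32 kip/in → adequate.

f_max ≈ 7.73 kip/in; adequate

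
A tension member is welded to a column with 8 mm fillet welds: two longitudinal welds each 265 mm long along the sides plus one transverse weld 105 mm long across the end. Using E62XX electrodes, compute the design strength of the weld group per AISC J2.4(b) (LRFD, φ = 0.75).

φR_n ≈ 1000 kN

E62XX → F_EXX = 620 MPa.
t_e = 0.707 × 8 = 5.656 mm.
R_nwl = 0.6 × 620 × 5.656 × 530 × 10⁻³ = 1115 kN (longitudinal, 2 welds).
R_nwt = 0.6 × 620 × 5.656 × 105 × 10⁻³ = 220.9 kN (transverse, base value).
(i) R_nwl + R_nwt = 1336 kN; (ii) 0.85 R_nwl + 1.5 R_nwt = 1279 kN.
R_n = max = 1336 kN [governs: (i)]; φR_n = 1002 kN.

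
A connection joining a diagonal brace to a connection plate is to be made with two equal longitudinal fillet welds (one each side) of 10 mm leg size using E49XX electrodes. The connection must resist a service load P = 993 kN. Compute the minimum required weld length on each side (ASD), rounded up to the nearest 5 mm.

E49XX → F_EXX = 490 MPa.
Throat t_e = 0.707 × 10 = 7.07 mm.
r_n/Ω = (0.6 × 490 × 7.07) / 2.0 = 1039 N/mm = 1.039 kN/mm.
L_req = P / (r_n/Ω) = 993 / 1.039 = 955.5 mm total.
Per side: 955.5 / 2 = 477.7 mm.
Round up → use L = 480 mm on each side.

L = 480 mm on each side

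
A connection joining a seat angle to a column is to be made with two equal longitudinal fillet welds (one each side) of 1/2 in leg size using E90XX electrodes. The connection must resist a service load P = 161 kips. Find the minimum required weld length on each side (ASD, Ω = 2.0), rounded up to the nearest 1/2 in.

E90XX → F_EXX = 90 ksi.
Throat t_e = 0.707 × 0.5 = 0.3535 in.
r_n/Ω = (0.6 × 90 × 0.3535) / 2.0 = 9.544 kip/in.
L_req = P / (r_n/Ω) = 161 / 9.544 = 16.87 in total.
Per side: 16.87 / 2 = 8.434 in.
Round up → use L = 8.5 in on each side.

L = 8.5 in on each side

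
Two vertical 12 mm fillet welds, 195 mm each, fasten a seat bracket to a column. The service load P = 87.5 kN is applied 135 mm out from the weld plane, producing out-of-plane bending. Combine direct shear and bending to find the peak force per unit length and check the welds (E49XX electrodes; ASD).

E49XX → F_EXX = 490 MPa.
L_w = 2 × 195 = 390 mm; section modulus (unit throat) S = 2 × L²/6 = 12680 mm².
Direct shear f_v = P/L_w = 87.5×10³/390 = 224.4 N/mm.
Moment M = P × e = 87.5×10³ × 135 = 11812000 N·mm; bending f_b = M/S = 932 N/mm.
f_max = √(f_v² + f_b²) = √(224.4² + 932²) = 958.6 N/mm.
r_n/Ω = (1/2.0) × 0.6 × 490 × (0.707 × 12) = 1247 N/mm → adequate.

f_max ≈ 959 N/mm; adequate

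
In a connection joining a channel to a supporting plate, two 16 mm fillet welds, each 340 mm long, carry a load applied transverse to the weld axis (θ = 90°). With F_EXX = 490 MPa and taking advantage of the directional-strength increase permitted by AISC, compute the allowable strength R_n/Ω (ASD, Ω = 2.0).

R_n/Ω ≈ 1700 kN

t_e = 0.707 × 16 = 11.31 mm; A_we = 11.31 × 680 = 7692 mm².
Directional factor: 1.0 + 0.5 sin^1.5(90°) = 1.5.
F_nw = 0.6 × 490 × 1.5 = 441 MPa.
R_n/Ω = (441 × 7692) / 2.0 × 10⁻³ = 1696 kN.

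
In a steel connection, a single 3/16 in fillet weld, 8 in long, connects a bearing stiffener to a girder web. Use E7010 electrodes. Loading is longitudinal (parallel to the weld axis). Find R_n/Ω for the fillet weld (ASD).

R_n/Ω ≈ 22.3 kips

E70XX → F_EXX = 70 ksi.
Effective throat t_e = 0.707 × 0.1875 = 0.1326 in.
Total length L = 8 in; A_we = 0.1326 × 8 = 1.06 in².
F_nw = 0.6 F_EXX = 0.6 × 70 = 42 ksi.
R_n = 42 × 1.06 = 44.54 kips; R_n/Ω = 44.54/2.0 = 22.27 kips.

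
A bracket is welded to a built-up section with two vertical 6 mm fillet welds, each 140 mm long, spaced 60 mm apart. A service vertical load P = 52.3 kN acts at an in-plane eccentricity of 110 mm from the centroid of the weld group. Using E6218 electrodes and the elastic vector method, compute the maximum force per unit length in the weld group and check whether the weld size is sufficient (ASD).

E62XX → F_EXX = 620 MPa.
Total weld length L_w = 280 mm. Treat welds as unit-width lines.
Polar moment about centroid: J = 2[d³/12 + d(b/2)²] = 2[140³/12 + 140×30²] = 709300 mm³.
Direct shear f_v = P/L_w = 52.3×10³ / 280 = 186.8 N/mm (vertical).
Torsion M = P·e = 52.3×10³ × 110 = 5753000 N·mm.
Critical point at (x, y) = (30, 70) from centroid. f_tx = M·y/J = 567.7 N/mm; f_ty = M·x/J = 243.3 N/mm.
Resultant f_max = √[f_tx² + (f_v + f_ty)²] = √[567.7² + (186.8 + 243.3)²] = 712.3 N/mm.
Capacity per unit length: r_n/Ω = (1/2.0) × 0.6 × 620 × (0.707 × 6) = 789 N/mm.
712.3 ≤ 789 → adequate.

f_max ≈ 712 N/mm; adequate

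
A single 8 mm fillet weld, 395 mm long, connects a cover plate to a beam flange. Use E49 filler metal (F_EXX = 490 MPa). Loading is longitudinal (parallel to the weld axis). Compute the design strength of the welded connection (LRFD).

Effective throat t_e = 0.707 × 8 = 5.656 mm.
Total length L = 395 mm; A_we = 5.656 × 395 = 2234 mm².
F_nw = 0.6 F_EXX = 0.6 × 490 = 294 MPa.
φR_n = 0.75 × 294 × 2234 × 10⁻³ = 492.6 kN.

φR_n ≈ 493 kN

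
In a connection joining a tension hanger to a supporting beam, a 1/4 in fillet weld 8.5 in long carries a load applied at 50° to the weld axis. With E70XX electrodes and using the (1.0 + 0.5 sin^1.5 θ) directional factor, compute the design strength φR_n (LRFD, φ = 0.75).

E70XX → F_EXX = 70 ksi.
t_e = 0.707 × 0.25 = 0.1767 in; A_we = 0.1767 × 8.5 = 1.502 in².
Directional factor: 1.0 + 0.5 sin^1.5(50°) = 1.335.
F_nw = 0.6 × 70 × 1.335 = 56.08 ksi.
φR_n = 0.75 × 56.08 × 1.502 = 63.19 kips.

φR_n ≈ 63.2 kips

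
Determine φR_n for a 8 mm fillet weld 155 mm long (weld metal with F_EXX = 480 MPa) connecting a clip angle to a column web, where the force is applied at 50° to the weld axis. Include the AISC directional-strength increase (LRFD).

φR_n ≈ 253 kN

t_e = 0.707 × 8 = 5.656 mm; A_we = 5.656 × 155 = 876.7 mm².
Directional factor: 1.0 + 0.5 sin^1.5(50°) = 1.335.
F_nw = 0.6 × 480 × 1.335 = 384.5 MPa.
φR_n = 0.75 × 384.5 × 876.7 × 10⁻³ = 252.8 kN.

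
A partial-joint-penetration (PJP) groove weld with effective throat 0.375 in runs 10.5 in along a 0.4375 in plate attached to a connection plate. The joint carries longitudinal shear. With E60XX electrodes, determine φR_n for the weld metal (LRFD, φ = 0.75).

E60XX → F_EXX = 60 ksi.
Effective throat (given) t_e = 0.375 in.
A_we = 0.375 × 10.5 = 3.938 in².
F_nw = 0.6 F_EXX = 36 ksi.
φR_n = 0.75 × 36 × 3.938 = 106.3 kips.

φR_n ≈ 106 kips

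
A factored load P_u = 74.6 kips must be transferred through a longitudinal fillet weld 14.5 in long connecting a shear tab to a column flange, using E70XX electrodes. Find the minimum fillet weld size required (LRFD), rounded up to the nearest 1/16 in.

E70XX → F_EXX = 70 ksi.
Total weld length L = 14.5 in.
Required throat t_e = P_u / (φ × 0.6 F_EXX × L) = 74.6 / (0.75 × 0.6 × 70 × 14.5) = 0.1633 in.
Required leg w = t_e / 0.707 = 0.231 in → use 1/4 in.

w = 1/4 in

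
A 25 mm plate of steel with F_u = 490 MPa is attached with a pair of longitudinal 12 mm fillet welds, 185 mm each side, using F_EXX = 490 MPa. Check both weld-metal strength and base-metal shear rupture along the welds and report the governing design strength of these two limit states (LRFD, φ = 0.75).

φR_n ≈ 692 kN (weld metal governs)

t_e = 0.707 × 12 = 8.484 mm; L = 370 mm.
Weld metal: φR_n = 0.75 × 0.6 × 490 × 8.484 × 370 × 10⁻³ = 692.2 kN.
Base metal (shear rupture): φR_n = 0.75 × 0.6 × 490 × 25 × 370 × 10⁻³ = 2040 kN.
Governing: weld metal.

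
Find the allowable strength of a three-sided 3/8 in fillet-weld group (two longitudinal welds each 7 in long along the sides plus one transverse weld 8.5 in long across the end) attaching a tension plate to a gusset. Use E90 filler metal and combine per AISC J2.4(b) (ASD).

R_n/Ω ≈ 176 kips

E90XX → F_EXX = 90 ksi.
t_e = 0.707 × 0.375 = 0.2651 in.
R_nwl = 0.6 × 90 × 0.2651 × 14 = 200.4 kips (longitudinal, 2 welds).
R_nwt = 0.6 × 90 × 0.2651 × 8.5 = 121.7 kips (transverse, base value).
(i) R_nwl + R_nwt = 322.1 kips; (ii) 0.85 R_nwl + 1.5 R_nwt = 352.9 kips.
R_n = max = 352.9 kips [governs: (ii)]; R_n/Ω = 176.5 kips.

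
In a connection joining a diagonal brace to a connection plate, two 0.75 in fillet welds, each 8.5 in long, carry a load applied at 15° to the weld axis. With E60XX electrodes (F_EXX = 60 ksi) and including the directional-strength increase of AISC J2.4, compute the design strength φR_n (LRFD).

φR_n ≈ 259 kip

t_e = 0.707 × 0.75 = 0.5302 in; A_we = 0.5302 × 17 = 9.014 in².
Directional factor: 1.0 + 0.5 sin^1.5(15°) = 1.066.
F_nw = 0.6 × 60 × 1.066 = 38.37 ksi.
φR_n = 0.75 × 38.37 × 9.014 = 259.4 kip.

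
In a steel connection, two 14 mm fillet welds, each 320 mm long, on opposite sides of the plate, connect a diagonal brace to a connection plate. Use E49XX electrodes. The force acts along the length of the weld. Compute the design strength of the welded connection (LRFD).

φR_n ≈ 1400 kN

E49XX → F_EXX = 490 MPa.
Effective throat t_e = 0.707 × 14 = 9.898 mm.
Total length L = 640 mm; A_we = 9.898 × 640 = 6335 mm².
F_nw = 0.6 F_EXX = 0.6 × 490 = 294 MPa.
φR_n = 0.75 × 294 × 6335 × 10⁻³ = 1397 kN.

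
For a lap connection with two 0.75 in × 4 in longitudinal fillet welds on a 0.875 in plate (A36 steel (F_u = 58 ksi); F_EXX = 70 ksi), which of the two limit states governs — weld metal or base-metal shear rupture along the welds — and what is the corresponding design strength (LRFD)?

t_e = 0.707 × 0.75 = 0.5302 in; L = 8 in.
Weld metal: φR_n = 0.75 × 0.6 × 70 × 0.5302 × 8 = 133.6 kips.
Base metal (shear rupture): φR_n = 0.75 × 0.6 × 58 × 0.875 × 8 = 182.7 kips.
Governing: weld metal.

φR_n ≈ 134 kips (weld metal governs)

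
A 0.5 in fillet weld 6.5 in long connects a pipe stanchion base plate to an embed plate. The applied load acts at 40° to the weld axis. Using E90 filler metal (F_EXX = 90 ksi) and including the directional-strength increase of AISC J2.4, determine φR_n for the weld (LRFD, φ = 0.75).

t_e = 0.707 × 0.5 = 0.3535 in; A_we = 0.3535 × 6.5 = 2.298 in².
Directional factor: 1.0 + 0.5 sin^1.5(40°) = 1.258.
F_nw = 0.6 × 90 × 1.258 = 67.91 ksi.
φR_n = 0.75 × 67.91 × 2.298 = 117 kip.

φR_n ≈ 117 kip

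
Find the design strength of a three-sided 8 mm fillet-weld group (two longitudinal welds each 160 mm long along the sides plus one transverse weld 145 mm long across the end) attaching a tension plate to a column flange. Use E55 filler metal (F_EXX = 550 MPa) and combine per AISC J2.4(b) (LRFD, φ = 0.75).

φR_n ≈ 685 kN

t_e = 0.707 × 8 = 5.656 mm.
R_nwl = 0.6 × 550 × 5.656 × 320 × 10⁻³ = 597.3 kN (longitudinal, 2 welds).
R_nwt = 0.6 × 550 × 5.656 × 145 × 10⁻³ = 270.6 kN (transverse, base value).
(i) R_nwl + R_nwt = 867.9 kN; (ii) 0.85 R_nwl + 1.5 R_nwt = 913.6 kN.
R_n = max = 913.6 kN [governs: (ii)]; φR_n = 685.2 kN.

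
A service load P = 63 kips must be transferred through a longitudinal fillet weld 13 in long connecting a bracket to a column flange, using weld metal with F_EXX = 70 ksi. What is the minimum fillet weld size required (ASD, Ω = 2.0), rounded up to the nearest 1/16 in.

w = 3/8 in

Total weld length L = 13 in.
Required throat t_e = P × Ω / (0.6 F_EXX × L) = 63 × 2.0 / (0.6 × 70 × 13) = 0.2308 in.
Required leg w = t_e / 0.707 = 0.3264 in → use 3/8 in.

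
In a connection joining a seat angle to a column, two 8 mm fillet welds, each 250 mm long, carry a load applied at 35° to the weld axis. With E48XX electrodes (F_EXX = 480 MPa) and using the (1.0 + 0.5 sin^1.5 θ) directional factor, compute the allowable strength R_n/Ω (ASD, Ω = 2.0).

R_n/Ω ≈ 496 kN

t_e = 0.707 × 8 = 5.656 mm; A_we = 5.656 × 500 = 2828 mm².
Directional factor: 1.0 + 0.5 sin^1.5(35°) = 1.217.
F_nw = 0.6 × 480 × 1.217 = 350.6 MPa.
R_n/Ω = (350.6 × 2828) / 2.0 × 10⁻³ = 495.7 kN.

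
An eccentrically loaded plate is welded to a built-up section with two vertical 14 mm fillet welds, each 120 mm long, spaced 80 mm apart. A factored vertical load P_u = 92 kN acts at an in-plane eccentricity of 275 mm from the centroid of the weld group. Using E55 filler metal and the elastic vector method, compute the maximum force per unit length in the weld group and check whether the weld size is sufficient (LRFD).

E55XX → F_EXX = 550 MPa.
Total weld length L_w = 240 mm. Treat welds as unit-width lines.
Polar moment about centroid: J = 2[d³/12 + d(b/2)²] = 2[120³/12 + 120×40²] = 672000 mm³.
Direct shear f_v = P/L_w = 92×10³ / 240 = 383.3 N/mm (vertical).
Torsion M = P·e = 92×10³ × 275 = 25300000 N·mm.
Critical point at (x, y) = (40, 60) from centroid. f_tx = M·y/J = 2259 N/mm; f_ty = M·x/J = 1506 N/mm.
Resultant f_max = √[f_tx² + (f_v + f_ty)²] = √[2259² + (383.3 + 1506)²] = 2945 N/mm.
Capacity per unit length: φr_n = 0.75 × 0.6 × 550 × (0.707 × 14) = 2450 N/mm.
2945 > 2450 → NOT adequate.

f_max ≈ 2940 N/mm; NOT adequate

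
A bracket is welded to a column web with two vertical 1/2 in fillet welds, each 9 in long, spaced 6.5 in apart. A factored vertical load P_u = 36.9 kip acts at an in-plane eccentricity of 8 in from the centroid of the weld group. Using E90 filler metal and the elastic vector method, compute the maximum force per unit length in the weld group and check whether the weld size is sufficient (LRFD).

E90XX → F_EXX = 90 ksi.
Total weld length L_w = 18 in. Treat welds as unit-width lines.
Polar moment about centroid: J = 2[d³/12 + d(b/2)²] = 2[9³/12 + 9×3.25²] = 311.6 in³.
Direct shear f_v = P/L_w = 36.9 / 18 = 2.05 kip/in (vertical).
Torsion M = P·e = 36.9 × 8 = 295.2 kip·in.
Critical point at (x, y) = (3.25, 4.5) from centroid. f_tx = M·y/J = 4.263 kip/in; f_ty = M·x/J = 3.079 kip/in.
Resultant f_max = √[f_tx² + (f_v + f_ty)²] = √[4.263² + (2.05 + 3.079)²] = 6.669 kip/in.
Capacity per unit length: φr_n = 0.75 × 0.6 × 90 × (0.707 × 0.5) = 14.32 kip/in.
6.669 ≤ 14.32 → adequate.

f_max ≈ 6.67 kip/in; adequate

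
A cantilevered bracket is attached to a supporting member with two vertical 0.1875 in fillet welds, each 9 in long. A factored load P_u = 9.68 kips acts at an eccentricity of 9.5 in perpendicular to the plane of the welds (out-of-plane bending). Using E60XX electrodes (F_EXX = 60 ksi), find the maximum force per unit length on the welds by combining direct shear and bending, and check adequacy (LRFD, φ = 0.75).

L_w = 2 × 9 = 18 in; section modulus (unit throat) S = 2 × L²/6 = 27 in².
Direct shear f_v = P/L_w = 9.68/18 = 0.5378 kip/in.
Moment M = P × e = 9.68 × 9.5 = 91.96 kip·in; bending f_b = M/S = 3.406 kip/in.
f_max = √(f_v² + f_b²) = √(0.5378² + 3.406²) = 3.448 kip/in.
φr_n = 0.75 × 0.6 × 60 × (0.707 × 0.1875) = 3.579 kip/in → adequate.

f_max ≈ 3.45 kip/in; adequate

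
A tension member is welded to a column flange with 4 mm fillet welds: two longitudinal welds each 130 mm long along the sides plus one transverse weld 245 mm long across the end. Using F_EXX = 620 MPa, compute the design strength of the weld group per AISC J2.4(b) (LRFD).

t_e = 0.707 × 4 = 2.828 mm.
R_nwl = 0.6 × 620 × 2.828 × 260 × 10⁻³ = 273.5 kN (longitudinal, 2 welds).
R_nwt = 0.6 × 620 × 2.828 × 245 × 10⁻³ = 257.7 kN (transverse, base value).
(i) R_nwl + R_nwt = 531.3 kN; (ii) 0.85 R_nwl + 1.5 R_nwt = 619.1 kN.
R_n = max = 619.1 kN [governs: (ii)]; φR_n = 464.3 kN.

φR_n ≈ 464 kN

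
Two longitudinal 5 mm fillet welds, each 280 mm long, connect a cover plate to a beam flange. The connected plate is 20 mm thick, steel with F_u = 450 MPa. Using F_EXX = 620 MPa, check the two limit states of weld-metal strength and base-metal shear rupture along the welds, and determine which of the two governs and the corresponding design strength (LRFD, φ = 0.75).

t_e = 0.707 × 5 = 3.535 mm; L = 560 mm.
Weld metal: φR_n = 0.75 × 0.6 × 620 × 3.535 × 560 × 10⁻³ = 552.3 kN.
Base metal (shear rupture): φR_n = 0.75 × 0.6 × 450 × 20 × 560 × 10⁻³ = 2268 kN.
Governing: weld metal.

φR_n ≈ 552 kN (weld metal governs)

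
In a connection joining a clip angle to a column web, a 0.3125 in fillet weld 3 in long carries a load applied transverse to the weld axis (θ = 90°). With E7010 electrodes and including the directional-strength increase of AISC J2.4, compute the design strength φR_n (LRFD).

φR_n ≈ 31.3 kip

E70XX → F_EXX = 70 ksi.
t_e = 0.707 × 0.3125 = 0.2209 in; A_we = 0.2209 × 3 = 0.6628 in².
Directional factor: 1.0 + 0.5 sin^1.5(90°) = 1.5.
F_nw = 0.6 × 70 × 1.5 = 63 ksi.
φR_n = 0.75 × 63 × 0.6628 = 31.32 kip.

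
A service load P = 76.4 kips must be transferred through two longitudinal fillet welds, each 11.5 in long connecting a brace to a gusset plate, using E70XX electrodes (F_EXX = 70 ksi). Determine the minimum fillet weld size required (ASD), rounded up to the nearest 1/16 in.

Total weld length L = 23 in.
Required throat t_e = P × Ω / (0.6 F_EXX × L) = 76.4 × 2.0 / (0.6 × 70 × 23) = 0.1582 in.
Required leg w = t_e / 0.707 = 0.2237 in → use 1/4 in.

w = 1/4 in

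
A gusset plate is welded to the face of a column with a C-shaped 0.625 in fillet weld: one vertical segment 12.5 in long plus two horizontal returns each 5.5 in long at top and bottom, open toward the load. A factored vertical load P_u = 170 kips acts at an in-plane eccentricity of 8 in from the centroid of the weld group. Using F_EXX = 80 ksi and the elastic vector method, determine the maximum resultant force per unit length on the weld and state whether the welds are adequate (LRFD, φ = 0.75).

f_max ≈ 20.4 kip/in; NOT adequate

Total weld length L_w = 23.5 in. Treat welds as unit-width lines.
Centroid: x̄ = 2×5.5×2.75 / 23.5 = 1.287 in from the vertical weld.
Polar moment about centroid: J = I_x + I_y = [12.5³/12 + 2×5.5×6.25²] + [12.5×1.287² + 2(5.5³/12 + 5.5×1.463²)] = 664.4 in³.
Direct shear f_v = P/L_w = 170 / 23.5 = 7.234 kip/in (vertical).
Torsion M = P·e = 170 × 8 = 1360 kip·in.
Critical point at (x, y) = (4.213, 6.25) from centroid. f_tx = M·y/J = 12.79 kip/in; f_ty = M·x/J = 8.623 kip/in.
Resultant f_max = √[f_tx² + (f_v + f_ty)²] = √[12.79² + (7.234 + 8.623)²] = 20.37 kip/in.
Capacity per unit length: φr_n = 0.75 × 0.6 × 80 × (0.707 × 0.625) = 15.91 kip/in.
20.37 > 15.91 → NOT adequate.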